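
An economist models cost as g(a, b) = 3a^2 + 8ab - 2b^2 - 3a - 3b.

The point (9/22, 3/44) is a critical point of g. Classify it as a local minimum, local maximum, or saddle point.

saddle point

The Hessian of g is constant: H = [[6, 8], [8, -4]].
det(H) = 6·(-4) − 8² = -88.
Since det(H) < 0, H is indefinite and the critical point is a saddle point.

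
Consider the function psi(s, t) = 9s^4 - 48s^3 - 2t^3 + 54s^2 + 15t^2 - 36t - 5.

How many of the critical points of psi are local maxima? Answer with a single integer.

1

psi separates as a function of s plus a function of t, so ∇psi=0 decouples.
∂psi/∂s = 36s(s - 3)(s - 1) = 0 at s ∈ {0, 1, 3}; ∂psi/∂t = -6(t - 3)(t - 2) = 0 at t ∈ {2, 3}.
The Hessian is diagonal: diag(psi_ss, psi_tt). Second derivatives: psi_ss(0)=108, psi_ss(1)=-72, psi_ss(3)=216; psi_tt(2)=6, psi_tt(3)=-6.
Local maxima occur where both diagonal entries negative: (1, 3). Count: 1.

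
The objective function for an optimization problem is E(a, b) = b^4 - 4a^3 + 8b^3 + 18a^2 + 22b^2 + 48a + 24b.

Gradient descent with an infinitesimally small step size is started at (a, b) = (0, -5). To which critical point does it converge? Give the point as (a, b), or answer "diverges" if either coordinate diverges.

(-1, -3)

E is separable, so gradient descent decouples: a follows -∂E/∂a, b follows -∂E/∂b.
∂E/∂a = -12(a - 4)(a + 1); at a=0 this is 48, so a decreases.
∂E/∂b = 4(b + 1)(b + 2)(b + 3); at b=-5 this is -96, so b increases.
a converges to its nearest critical value -1 (a local min of the a-part); b converges to -3. The iterate converges to (-1, -3).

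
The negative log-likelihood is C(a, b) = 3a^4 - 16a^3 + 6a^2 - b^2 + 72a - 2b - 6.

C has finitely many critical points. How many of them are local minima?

0

C separates as a function of a plus a function of b, so ∇C=0 decouples.
∂C/∂a = 12(a - 3)(a - 2)(a + 1) = 0 at a ∈ {-1, 2, 3}; ∂C/∂b = -2(b + 1) = 0 at b ∈ {-1}.
The Hessian is diagonal: diag(C_aa, C_bb). Second derivatives: C_aa(-1)=144, C_aa(2)=-36, C_aa(3)=48; C_bb(-1)=-2.
Local minima occur where both diagonal entries positive: none. Count: 0.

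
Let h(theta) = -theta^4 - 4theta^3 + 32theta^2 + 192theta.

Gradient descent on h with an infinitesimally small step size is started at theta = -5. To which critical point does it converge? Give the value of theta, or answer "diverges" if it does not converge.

h'(theta) = -4(theta - 4)(theta + 3)(theta + 4), so h'(-5) = 72.
Gradient descent moves in the -h' direction, i.e. theta is decreasing.
There is no critical point below theta=-5, and h' keeps the same sign, so the iterate runs off to −∞.

diverges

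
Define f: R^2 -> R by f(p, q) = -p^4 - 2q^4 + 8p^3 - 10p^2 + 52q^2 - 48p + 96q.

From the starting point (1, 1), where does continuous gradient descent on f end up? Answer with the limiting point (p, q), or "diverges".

(3, -1)

f is separable, so gradient descent decouples: p follows -∂f/∂p, q follows -∂f/∂q.
∂f/∂p = -4(p - 4)(p - 3)(p + 1); at p=1 this is -48, so p increases.
∂f/∂q = -8(q - 4)(q + 1)(q + 3); at q=1 this is 192, so q decreases.
p converges to its nearest critical value 3 (a local min of the p-part); q converges to -1. The iterate converges to (3, -1).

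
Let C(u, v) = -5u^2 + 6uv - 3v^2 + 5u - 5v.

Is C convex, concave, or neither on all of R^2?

C is quadratic, so its Hessian is the constant matrix H = [[-10, 6], [6, -6]].
det(H) = 24, tr(H) = -16.
det(H) > 0 and tr(H) < 0, so H is negative definite everywhere: concave.

concave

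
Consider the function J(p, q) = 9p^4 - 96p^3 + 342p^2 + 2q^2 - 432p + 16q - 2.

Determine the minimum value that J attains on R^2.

-211

J(p,q) separates as A(p) + B(q) − 2, so its minimum is min A + min B − 2.
A'(p) = 36(p - 4)(p - 3)(p - 1) vanishes at p ∈ {1, 3, 4}; B'(q) = 4q + 16 vanishes at q ∈ {-4}.
Local minima of A (where A''>0): A(1)=-177, A(4)=-96. Local minima of B: B(-4)=-32.
So the global minimum of J is A(1) + B(-4) − 2 = -177 − 32 − 2 = -211, attained at (1, -4).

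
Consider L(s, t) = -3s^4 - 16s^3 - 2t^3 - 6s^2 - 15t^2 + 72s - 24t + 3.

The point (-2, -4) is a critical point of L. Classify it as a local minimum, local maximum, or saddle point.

local minimum

The mixed partial ∂²L/∂s∂t is 0, so the Hessian at any point is diag(L_ss, L_tt) = diag(-12(3s^2 + 8s + 1), -6(2t + 5)).
At (-2, -4): H = diag(36, 18).
Both eigenvalues are positive, so H is positive definite: a local minimum.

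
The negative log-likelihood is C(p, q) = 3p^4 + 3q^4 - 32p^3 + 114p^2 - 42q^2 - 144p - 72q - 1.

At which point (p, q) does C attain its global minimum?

C(p,q) separates as A(p) + B(q) − 1, so its minimum is min A + min B − 1.
A'(p) = 12(p - 4)(p - 3)(p - 1) vanishes at p ∈ {1, 3, 4}; B'(q) = 12(q - 3)(q + 1)(q + 2) vanishes at q ∈ {-2, -1, 3}.
Local minima of A (where A''>0): A(1)=-59, A(4)=-32. Local minima of B: B(-2)=24, B(3)=-351.
So the global minimum of C is A(1) + B(3) − 1 = -59 − 351 − 1 = -411, attained at (1, 3).

(1, 3)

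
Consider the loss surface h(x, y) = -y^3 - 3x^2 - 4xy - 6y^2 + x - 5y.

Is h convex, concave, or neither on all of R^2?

neither

The term -y^3 is cubic, so the Hessian is not constant.
∂²h/∂y² = -6y - 12, which takes both signs as y varies (negative for sufficiently large y). A diagonal entry of the Hessian changing sign means the Hessian is neither positive- nor negative-semidefinite on all of R^2.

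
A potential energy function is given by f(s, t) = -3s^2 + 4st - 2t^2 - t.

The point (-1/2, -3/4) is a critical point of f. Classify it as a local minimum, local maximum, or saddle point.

local maximum

The Hessian of f is constant: H = [[-6, 4], [4, -4]].
det(H) = (-6)·(-4) − 4² = 8.
det(H) > 0 and tr(H) = -10 < 0, so H is negative definite and the point is a local maximum.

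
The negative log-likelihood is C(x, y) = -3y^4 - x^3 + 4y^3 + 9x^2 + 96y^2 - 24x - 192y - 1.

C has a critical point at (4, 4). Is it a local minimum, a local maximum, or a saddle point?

local maximum

The mixed partial ∂²C/∂x∂y is 0, so the Hessian at any point is diag(C_xx, C_yy) = diag(6(-x + 3), 12(-3y^2 + 2y + 16)).
At (4, 4): H = diag(-6, -288).
Both eigenvalues are negative, so H is negative definite: a local maximum.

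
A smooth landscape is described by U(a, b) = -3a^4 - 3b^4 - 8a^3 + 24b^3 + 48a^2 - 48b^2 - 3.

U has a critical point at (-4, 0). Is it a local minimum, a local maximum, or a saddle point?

local maximum

The mixed partial ∂²U/∂a∂b is 0, so the Hessian at any point is diag(U_aa, U_bb) = diag(12(-3a^2 - 4a + 8), 12(-3b^2 + 12b - 8)).
At (-4, 0): H = diag(-288, -96).
Both eigenvalues are negative, so H is negative definite: a local maximum.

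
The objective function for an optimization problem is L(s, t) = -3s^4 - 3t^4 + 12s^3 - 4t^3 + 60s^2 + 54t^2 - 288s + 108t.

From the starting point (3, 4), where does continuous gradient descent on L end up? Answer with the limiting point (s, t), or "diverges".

diverges

L is separable, so gradient descent decouples: s follows -∂L/∂s, t follows -∂L/∂t.
∂L/∂s = -12(s - 4)(s - 2)(s + 3); at s=3 this is 72, so s decreases.
∂L/∂t = -12(t - 3)(t + 1)(t + 3); at t=4 this is -420, so t increases.
The t-coordinate has no critical point in that direction and runs off to infinity.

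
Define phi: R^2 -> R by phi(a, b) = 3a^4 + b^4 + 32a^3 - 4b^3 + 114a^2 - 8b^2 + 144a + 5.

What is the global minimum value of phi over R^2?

-182

phi(a,b) separates as P(a) + Q(b) + 5, so its minimum is min P + min Q + 5.
P'(a) = 12(a + 1)(a + 3)(a + 4) vanishes at a ∈ {-4, -3, -1}; Q'(b) = 4b(b - 4)(b + 1) vanishes at b ∈ {-1, 0, 4}.
Local minima of P (where P''>0): P(-4)=-32, P(-1)=-59. Local minima of Q: Q(-1)=-3, Q(4)=-128.
So the global minimum of phi is P(-1) + Q(4) + 5 = -59 − 128 + 5 = -182, attained at (-1, 4).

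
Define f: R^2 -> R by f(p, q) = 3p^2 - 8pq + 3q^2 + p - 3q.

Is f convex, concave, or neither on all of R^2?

f is quadratic, so its Hessian is the constant matrix H = [[6, -8], [-8, 6]].
det(H) = -28, tr(H) = 12.
det(H) < 0, so H is indefinite: neither convex nor concave.

neither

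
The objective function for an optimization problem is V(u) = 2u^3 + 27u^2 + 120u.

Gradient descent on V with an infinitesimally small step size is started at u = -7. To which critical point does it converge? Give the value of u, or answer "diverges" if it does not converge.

V'(u) = 6(u + 4)(u + 5), so V'(-7) = 36.
Gradient descent moves in the -V' direction, i.e. u is decreasing.
There is no critical point below u=-7, and V' keeps the same sign, so the iterate runs off to −∞.

diverges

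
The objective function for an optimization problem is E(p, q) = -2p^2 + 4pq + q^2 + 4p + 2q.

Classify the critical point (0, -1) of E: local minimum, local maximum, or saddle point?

saddle point

The Hessian of E is constant: H = [[-4, 4], [4, 2]].
det(H) = (-4)·2 − 4² = -24.
Since det(H) < 0, H is indefinite and the critical point is a saddle point.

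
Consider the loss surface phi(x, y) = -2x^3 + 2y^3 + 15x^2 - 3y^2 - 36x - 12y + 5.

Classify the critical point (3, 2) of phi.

The mixed partial ∂²phi/∂x∂y is 0, so the Hessian at any point is diag(phi_xx, phi_yy) = diag(6(-2x + 5), 6(2y - 1)).
At (3, 2): H = diag(-6, 18).
The eigenvalues have opposite signs, so H is indefinite: a saddle point.

saddle point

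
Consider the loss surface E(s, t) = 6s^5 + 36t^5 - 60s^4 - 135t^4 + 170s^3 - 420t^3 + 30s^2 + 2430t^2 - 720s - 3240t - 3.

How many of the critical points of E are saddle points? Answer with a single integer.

E separates as a function of s plus a function of t, so ∇E=0 decouples.
∂E/∂s = 30(s - 4)(s - 3)(s - 2)(s + 1) = 0 at s ∈ {-1, 2, 3, 4}; ∂E/∂t = 180(t - 3)(t - 2)(t - 1)(t + 3) = 0 at t ∈ {-3, 1, 2, 3}.
The Hessian is diagonal: diag(E_ss, E_tt). Second derivatives: E_ss(-1)=-1800, E_ss(2)=180, E_ss(3)=-120, E_ss(4)=300; E_tt(-3)=-21600, E_tt(1)=1440, E_tt(2)=-900, E_tt(3)=2160.
Saddle points occur where the two diagonal entries have opposite signs: (-1, 1), (-1, 3), (2, -3), (2, 2), (3, 1), (3, 3), (4, -3), (4, 2). Count: 8.

8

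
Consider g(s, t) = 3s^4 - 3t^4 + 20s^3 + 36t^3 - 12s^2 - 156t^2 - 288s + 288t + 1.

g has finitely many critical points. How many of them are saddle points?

5

g separates as a function of s plus a function of t, so ∇g=0 decouples.
∂g/∂s = 12(s - 2)(s + 3)(s + 4) = 0 at s ∈ {-4, -3, 2}; ∂g/∂t = -12(t - 4)(t - 3)(t - 2) = 0 at t ∈ {2, 3, 4}.
The Hessian is diagonal: diag(g_ss, g_tt). Second derivatives: g_ss(-4)=72, g_ss(-3)=-60, g_ss(2)=360; g_tt(2)=-24, g_tt(3)=12, g_tt(4)=-24.
Saddle points occur where the two diagonal entries have opposite signs: (-4, 2), (-4, 4), (-3, 3), (2, 2), (2, 4). Count: 5.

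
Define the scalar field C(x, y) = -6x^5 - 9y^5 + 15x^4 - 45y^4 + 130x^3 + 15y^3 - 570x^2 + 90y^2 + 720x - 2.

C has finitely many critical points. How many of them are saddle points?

C separates as a function of x plus a function of y, so ∇C=0 decouples.
∂C/∂x = -30(x - 3)(x - 2)(x - 1)(x + 4) = 0 at x ∈ {-4, 1, 2, 3}; ∂C/∂y = -45y(y - 1)(y + 1)(y + 4) = 0 at y ∈ {-4, -1, 0, 1}.
The Hessian is diagonal: diag(C_xx, C_yy). Second derivatives: C_xx(-4)=6300, C_xx(1)=-300, C_xx(2)=180, C_xx(3)=-420; C_yy(-4)=2700, C_yy(-1)=-270, C_yy(0)=180, C_yy(1)=-450.
Saddle points occur where the two diagonal entries have opposite signs: (-4, -1), (-4, 1), (1, -4), (1, 0), (2, -1), (2, 1), (3, -4), (3, 0). Count: 8.

8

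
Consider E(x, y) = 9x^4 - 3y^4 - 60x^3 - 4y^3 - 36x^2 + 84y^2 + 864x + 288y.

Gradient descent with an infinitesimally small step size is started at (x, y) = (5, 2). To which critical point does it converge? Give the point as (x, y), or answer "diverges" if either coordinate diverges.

(4, -2)

E is separable, so gradient descent decouples: x follows -∂E/∂x, y follows -∂E/∂y.
∂E/∂x = 36(x - 4)(x - 3)(x + 2); at x=5 this is 504, so x decreases.
∂E/∂y = -12(y - 4)(y + 2)(y + 3); at y=2 this is 480, so y decreases.
x converges to its nearest critical value 4 (a local min of the x-part); y converges to -2. The iterate converges to (4, -2).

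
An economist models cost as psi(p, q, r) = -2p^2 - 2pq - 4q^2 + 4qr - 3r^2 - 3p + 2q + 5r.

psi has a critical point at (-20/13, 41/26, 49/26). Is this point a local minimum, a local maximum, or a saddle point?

The Hessian is constant: H = [[-4, -2, 0], [-2, -8, 4], [0, 4, -6]].
Leading principal minors: Δ₁ = -4, Δ₂ = 28, Δ₃ = -104.
The minors alternate sign starting negative (−, +, −), so H is negative definite: a local maximum.

local maximum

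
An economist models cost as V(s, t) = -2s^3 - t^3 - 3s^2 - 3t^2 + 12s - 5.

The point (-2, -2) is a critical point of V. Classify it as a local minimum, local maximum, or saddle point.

The mixed partial ∂²V/∂s∂t is 0, so the Hessian at any point is diag(V_ss, V_tt) = diag(-6(2s + 1), -6(t + 1)).
At (-2, -2): H = diag(18, 6).
Both eigenvalues are positive, so H is positive definite: a local minimum.

local minimum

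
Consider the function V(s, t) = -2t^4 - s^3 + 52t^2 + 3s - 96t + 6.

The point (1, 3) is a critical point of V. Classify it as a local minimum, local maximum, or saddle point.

The mixed partial ∂²V/∂s∂t is 0, so the Hessian at any point is diag(V_ss, V_tt) = diag(-6s, 8(-3t^2 + 13)).
At (1, 3): H = diag(-6, -112).
Both eigenvalues are negative, so H is negative definite: a local maximum.

local maximum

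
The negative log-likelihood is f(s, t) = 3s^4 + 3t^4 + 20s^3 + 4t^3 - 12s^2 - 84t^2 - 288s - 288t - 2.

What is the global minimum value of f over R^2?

f(s,t) separates as P(s) + Q(t) − 2, so its minimum is min P + min Q − 2.
P'(s) = 12(s - 2)(s + 3)(s + 4) vanishes at s ∈ {-4, -3, 2}; Q'(t) = 12(t - 4)(t + 2)(t + 3) vanishes at t ∈ {-3, -2, 4}.
Local minima of P (where P''>0): P(-4)=448, P(2)=-416. Local minima of Q: Q(-3)=243, Q(4)=-1472.
So the global minimum of f is P(2) + Q(4) − 2 = -416 − 1472 − 2 = -1890, attained at (2, 4).

-1890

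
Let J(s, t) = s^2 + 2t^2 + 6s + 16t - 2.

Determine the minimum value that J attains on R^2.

J(s,t) separates as P(s) + Q(t) − 2, so its minimum is min P + min Q − 2.
P'(s) = 2s + 6 vanishes at s ∈ {-3}; Q'(t) = 4(t + 4) vanishes at t ∈ {-4}.
Local minima of P (where P''>0): P(-3)=-9. Local minima of Q: Q(-4)=-32.
So the global minimum of J is P(-3) + Q(-4) − 2 = -9 − 32 − 2 = -43, attained at (-3, -4).

-43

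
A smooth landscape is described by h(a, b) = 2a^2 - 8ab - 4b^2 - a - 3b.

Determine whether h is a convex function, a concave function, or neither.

neither

h is quadratic, so its Hessian is the constant matrix H = [[4, -8], [-8, -8]].
det(H) = -96, tr(H) = -4.
det(H) < 0, so H is indefinite: neither convex nor concave.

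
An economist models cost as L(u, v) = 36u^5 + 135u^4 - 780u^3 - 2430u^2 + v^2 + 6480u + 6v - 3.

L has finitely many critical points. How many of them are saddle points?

2

L separates as a function of u plus a function of v, so ∇L=0 decouples.
∂L/∂u = 180(u - 3)(u - 1)(u + 3)(u + 4) = 0 at u ∈ {-4, -3, 1, 3}; ∂L/∂v = 2(v + 3) = 0 at v ∈ {-3}.
The Hessian is diagonal: diag(L_uu, L_vv). Second derivatives: L_uu(-4)=-6300, L_uu(-3)=4320, L_uu(1)=-7200, L_uu(3)=15120; L_vv(-3)=2.
Saddle points occur where the two diagonal entries have opposite signs: (-4, -3), (1, -3). Count: 2.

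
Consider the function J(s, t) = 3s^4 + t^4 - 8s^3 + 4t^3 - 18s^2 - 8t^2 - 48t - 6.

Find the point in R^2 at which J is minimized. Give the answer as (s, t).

(3, 2)

J(s,t) separates as P(s) + Q(t) − 6, so its minimum is min P + min Q − 6.
P'(s) = 12s(s - 3)(s + 1) vanishes at s ∈ {-1, 0, 3}; Q'(t) = 4(t - 2)(t + 2)(t + 3) vanishes at t ∈ {-3, -2, 2}.
Local minima of P (where P''>0): P(-1)=-7, P(3)=-135. Local minima of Q: Q(-3)=45, Q(2)=-80.
So the global minimum of J is P(3) + Q(2) − 6 = -135 − 80 − 6 = -221, attained at (3, 2).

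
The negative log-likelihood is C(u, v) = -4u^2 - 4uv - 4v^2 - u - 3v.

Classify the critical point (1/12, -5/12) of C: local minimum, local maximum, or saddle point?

The Hessian of C is constant: H = [[-8, -4], [-4, -8]].
det(H) = (-8)·(-8) − (-4)² = 48.
det(H) > 0 and tr(H) = -16 < 0, so H is negative definite and the point is a local maximum.

local maximum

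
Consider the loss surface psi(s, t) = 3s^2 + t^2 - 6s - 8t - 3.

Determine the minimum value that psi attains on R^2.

-22

psi(s,t) separates as P(s) + Q(t) − 3, so its minimum is min P + min Q − 3.
P'(s) = 6s - 6 vanishes at s ∈ {1}; Q'(t) = 2(t - 4) vanishes at t ∈ {4}.
Local minima of P (where P''>0): P(1)=-3. Local minima of Q: Q(4)=-16.
So the global minimum of psi is P(1) + Q(4) − 3 = -3 − 16 − 3 = -22, attained at (1, 4).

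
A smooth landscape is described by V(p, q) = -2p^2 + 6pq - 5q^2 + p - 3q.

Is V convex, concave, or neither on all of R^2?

V is quadratic, so its Hessian is the constant matrix H = [[-4, 6], [6, -10]].
det(H) = 4, tr(H) = -14.
det(H) > 0 and tr(H) < 0, so H is negative definite everywhere: concave.

concave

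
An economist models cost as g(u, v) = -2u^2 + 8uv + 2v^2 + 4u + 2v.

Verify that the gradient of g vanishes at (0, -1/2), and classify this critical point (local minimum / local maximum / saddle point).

∇g = (-4u + 8v + 4, 8u + 4v + 2); substituting (0, -1/2) gives ∇g = (0, 0), so (0, -1/2) is indeed a critical point.
The Hessian of g is constant: H = [[-4, 8], [8, 4]].
det(H) = (-4)·4 − 8² = -80.
Since det(H) < 0, H is indefinite and the critical point is a saddle point.

saddle point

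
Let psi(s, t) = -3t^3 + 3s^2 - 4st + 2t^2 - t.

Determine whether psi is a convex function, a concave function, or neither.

The term -3t^3 is cubic, so the Hessian is not constant.
∂²psi/∂t² = -18t + 4, which takes both signs as t varies (negative for sufficiently large t). A diagonal entry of the Hessian changing sign means the Hessian is neither positive- nor negative-semidefinite on all of R^2.

neither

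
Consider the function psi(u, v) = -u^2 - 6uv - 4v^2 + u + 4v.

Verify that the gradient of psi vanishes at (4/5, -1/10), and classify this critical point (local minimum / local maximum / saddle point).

∇psi = (-2u - 6v + 1, -6u - 8v + 4); substituting (4/5, -1/10) gives ∇psi = (0, 0), so (4/5, -1/10) is indeed a critical point.
The Hessian of psi is constant: H = [[-2, -6], [-6, -8]].
det(H) = (-2)·(-8) − (-6)² = -20.
Since det(H) < 0, H is indefinite and the critical point is a saddle point.

saddle point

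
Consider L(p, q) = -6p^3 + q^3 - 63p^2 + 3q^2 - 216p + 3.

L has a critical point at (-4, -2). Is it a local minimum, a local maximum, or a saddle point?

saddle point

The mixed partial ∂²L/∂p∂q is 0, so the Hessian at any point is diag(L_pp, L_qq) = diag(-18(2p + 7), 6(q + 1)).
At (-4, -2): H = diag(18, -6).
The eigenvalues have opposite signs, so H is indefinite: a saddle point.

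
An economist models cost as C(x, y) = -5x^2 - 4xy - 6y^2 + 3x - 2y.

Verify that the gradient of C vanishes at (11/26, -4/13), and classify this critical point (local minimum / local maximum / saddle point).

∇C = (-10x - 4y + 3, -4x - 12y - 2); substituting (11/26, -4/13) gives ∇C = (0, 0), so (11/26, -4/13) is indeed a critical point.
The Hessian of C is constant: H = [[-10, -4], [-4, -12]].
det(H) = (-10)·(-12) − (-4)² = 104.
det(H) > 0 and tr(H) = -22 < 0, so H is negative definite and the point is a local maximum.

local maximum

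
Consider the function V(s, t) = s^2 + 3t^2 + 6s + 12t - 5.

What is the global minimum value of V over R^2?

V(s,t) separates as P(s) + Q(t) − 5, so its minimum is min P + min Q − 5.
P'(s) = 2s + 6 vanishes at s ∈ {-3}; Q'(t) = 6(t + 2) vanishes at t ∈ {-2}.
Local minima of P (where P''>0): P(-3)=-9. Local minima of Q: Q(-2)=-12.
So the global minimum of V is P(-3) + Q(-2) − 5 = -9 − 12 − 5 = -26, attained at (-3, -2).

-26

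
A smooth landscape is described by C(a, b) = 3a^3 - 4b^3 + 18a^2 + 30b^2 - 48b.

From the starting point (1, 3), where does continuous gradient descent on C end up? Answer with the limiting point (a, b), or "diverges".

C is separable, so gradient descent decouples: a follows -∂C/∂a, b follows -∂C/∂b.
∂C/∂a = 9a(a + 4); at a=1 this is 45, so a decreases.
∂C/∂b = -12(b - 4)(b - 1); at b=3 this is 24, so b decreases.
a converges to its nearest critical value 0 (a local min of the a-part); b converges to 1. The iterate converges to (0, 1).

(0, 1)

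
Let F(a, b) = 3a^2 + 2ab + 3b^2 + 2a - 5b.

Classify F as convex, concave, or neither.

F is quadratic, so its Hessian is the constant matrix H = [[6, 2], [2, 6]].
det(H) = 32, tr(H) = 12.
det(H) > 0 and tr(H) > 0, so H is positive definite everywhere: convex.

convex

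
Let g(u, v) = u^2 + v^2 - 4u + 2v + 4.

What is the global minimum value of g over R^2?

g(u,v) separates as P(u) + Q(v) + 4, so its minimum is min P + min Q + 4.
P'(u) = 2u - 4 vanishes at u ∈ {2}; Q'(v) = 2v + 2 vanishes at v ∈ {-1}.
Local minima of P (where P''>0): P(2)=-4. Local minima of Q: Q(-1)=-1.
So the global minimum of g is P(2) + Q(-1) + 4 = -4 − 1 + 4 = -1, attained at (2, -1).

-1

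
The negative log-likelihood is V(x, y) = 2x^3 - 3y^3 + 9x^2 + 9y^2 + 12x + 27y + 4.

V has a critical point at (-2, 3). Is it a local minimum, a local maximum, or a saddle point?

The mixed partial ∂²V/∂x∂y is 0, so the Hessian at any point is diag(V_xx, V_yy) = diag(6(2x + 3), 18(-y + 1)).
At (-2, 3): H = diag(-6, -36).
Both eigenvalues are negative, so H is negative definite: a local maximum.

local maximum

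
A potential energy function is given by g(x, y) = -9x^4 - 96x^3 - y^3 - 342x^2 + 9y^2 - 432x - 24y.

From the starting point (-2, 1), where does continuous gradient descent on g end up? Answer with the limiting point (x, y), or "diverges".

(-3, 2)

g is separable, so gradient descent decouples: x follows -∂g/∂x, y follows -∂g/∂y.
∂g/∂x = -36(x + 1)(x + 3)(x + 4); at x=-2 this is 72, so x decreases.
∂g/∂y = -3(y - 4)(y - 2); at y=1 this is -9, so y increases.
x converges to its nearest critical value -3 (a local min of the x-part); y converges to 2. The iterate converges to (-3, 2).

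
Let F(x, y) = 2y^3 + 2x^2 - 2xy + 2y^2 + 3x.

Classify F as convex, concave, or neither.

The term 2y^3 is cubic, so the Hessian is not constant.
∂²F/∂y² = 12y + 4, which takes both signs as y varies (negative for sufficiently negative y). A diagonal entry of the Hessian changing sign means the Hessian is neither positive- nor negative-semidefinite on all of R^2.

neither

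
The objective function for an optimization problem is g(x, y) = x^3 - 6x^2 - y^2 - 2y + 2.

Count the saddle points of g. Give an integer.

g separates as a function of x plus a function of y, so ∇g=0 decouples.
∂g/∂x = 3x(x - 4) = 0 at x ∈ {0, 4}; ∂g/∂y = -2(y + 1) = 0 at y ∈ {-1}.
The Hessian is diagonal: diag(g_xx, g_yy). Second derivatives: g_xx(0)=-12, g_xx(4)=12; g_yy(-1)=-2.
Saddle points occur where the two diagonal entries have opposite signs: (4, -1). Count: 1.

1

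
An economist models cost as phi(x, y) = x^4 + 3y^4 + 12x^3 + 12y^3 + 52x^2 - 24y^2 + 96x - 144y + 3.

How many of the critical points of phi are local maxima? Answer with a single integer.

phi separates as a function of x plus a function of y, so ∇phi=0 decouples.
∂phi/∂x = 4(x + 2)(x + 3)(x + 4) = 0 at x ∈ {-4, -3, -2}; ∂phi/∂y = 12(y - 2)(y + 2)(y + 3) = 0 at y ∈ {-3, -2, 2}.
The Hessian is diagonal: diag(phi_xx, phi_yy). Second derivatives: phi_xx(-4)=8, phi_xx(-3)=-4, phi_xx(-2)=8; phi_yy(-3)=60, phi_yy(-2)=-48, phi_yy(2)=240.
Local maxima occur where both diagonal entries negative: (-3, -2). Count: 1.

1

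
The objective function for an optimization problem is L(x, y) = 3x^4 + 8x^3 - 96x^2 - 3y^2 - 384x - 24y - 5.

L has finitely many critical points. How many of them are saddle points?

L separates as a function of x plus a function of y, so ∇L=0 decouples.
∂L/∂x = 12(x - 4)(x + 2)(x + 4) = 0 at x ∈ {-4, -2, 4}; ∂L/∂y = -6(y + 4) = 0 at y ∈ {-4}.
The Hessian is diagonal: diag(L_xx, L_yy). Second derivatives: L_xx(-4)=192, L_xx(-2)=-144, L_xx(4)=576; L_yy(-4)=-6.
Saddle points occur where the two diagonal entries have opposite signs: (-4, -4), (4, -4). Count: 2.

2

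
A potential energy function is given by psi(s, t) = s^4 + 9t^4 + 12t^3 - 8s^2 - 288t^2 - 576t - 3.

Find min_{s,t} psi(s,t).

psi(s,t) separates as P(s) + Q(t) − 3, so its minimum is min P + min Q − 3.
P'(s) = 4s(s - 2)(s + 2) vanishes at s ∈ {-2, 0, 2}; Q'(t) = 36(t - 4)(t + 1)(t + 4) vanishes at t ∈ {-4, -1, 4}.
Local minima of P (where P''>0): P(-2)=-16, P(2)=-16. Local minima of Q: Q(-4)=-768, Q(4)=-3840.
So the global minimum of psi is P(-2) + Q(4) − 3 = -16 − 3840 − 3 = -3859, attained at (-2, 4).

-3859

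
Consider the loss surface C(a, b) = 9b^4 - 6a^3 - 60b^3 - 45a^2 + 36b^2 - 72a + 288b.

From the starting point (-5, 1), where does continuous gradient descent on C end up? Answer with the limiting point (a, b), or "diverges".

C is separable, so gradient descent decouples: a follows -∂C/∂a, b follows -∂C/∂b.
∂C/∂a = -18(a + 1)(a + 4); at a=-5 this is -72, so a increases.
∂C/∂b = 36(b - 4)(b - 2)(b + 1); at b=1 this is 216, so b decreases.
a converges to its nearest critical value -4 (a local min of the a-part); b converges to -1. The iterate converges to (-4, -1).

(-4, -1)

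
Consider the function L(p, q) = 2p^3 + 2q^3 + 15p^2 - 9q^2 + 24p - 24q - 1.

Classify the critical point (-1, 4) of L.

local minimum

The mixed partial ∂²L/∂p∂q is 0, so the Hessian at any point is diag(L_pp, L_qq) = diag(6(2p + 5), 6(2q - 3)).
At (-1, 4): H = diag(18, 30).
Both eigenvalues are positive, so H is positive definite: a local minimum.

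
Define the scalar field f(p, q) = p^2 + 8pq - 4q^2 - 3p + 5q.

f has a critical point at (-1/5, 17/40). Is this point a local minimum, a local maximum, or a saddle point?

saddle point

The Hessian of f is constant: H = [[2, 8], [8, -8]].
det(H) = 2·(-8) − 8² = -80.
Since det(H) < 0, H is indefinite and the critical point is a saddle point.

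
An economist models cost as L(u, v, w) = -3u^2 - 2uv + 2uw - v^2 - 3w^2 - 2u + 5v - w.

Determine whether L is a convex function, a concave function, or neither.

concave

L is quadratic, so its Hessian is the constant matrix H = [[-6, -2, 2], [-2, -2, 0], [2, 0, -6]].
Leading principal minors: -6, 8, -40.
Signs alternate −, +, − ⇒ H ≺ 0 ⇒ concave.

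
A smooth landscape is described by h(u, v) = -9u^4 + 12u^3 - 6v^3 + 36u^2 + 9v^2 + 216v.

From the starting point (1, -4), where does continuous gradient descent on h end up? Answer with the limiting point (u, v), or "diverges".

h is separable, so gradient descent decouples: u follows -∂h/∂u, v follows -∂h/∂v.
∂h/∂u = -36u(u - 2)(u + 1); at u=1 this is 72, so u decreases.
∂h/∂v = -18(v - 4)(v + 3); at v=-4 this is -144, so v increases.
u converges to its nearest critical value 0 (a local min of the u-part); v converges to -3. The iterate converges to (0, -3).

(0, -3)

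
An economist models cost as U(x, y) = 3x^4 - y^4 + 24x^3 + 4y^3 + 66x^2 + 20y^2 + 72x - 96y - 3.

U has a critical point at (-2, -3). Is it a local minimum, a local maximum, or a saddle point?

local maximum

The mixed partial ∂²U/∂x∂y is 0, so the Hessian at any point is diag(U_xx, U_yy) = diag(12(3x^2 + 12x + 11), 4(-3y^2 + 6y + 10)).
At (-2, -3): H = diag(-12, -140).
Both eigenvalues are negative, so H is negative definite: a local maximum.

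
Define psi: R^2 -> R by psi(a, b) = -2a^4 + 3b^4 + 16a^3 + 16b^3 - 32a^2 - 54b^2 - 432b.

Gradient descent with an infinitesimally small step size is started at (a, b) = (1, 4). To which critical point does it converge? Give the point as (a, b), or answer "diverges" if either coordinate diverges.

psi is separable, so gradient descent decouples: a follows -∂psi/∂a, b follows -∂psi/∂b.
∂psi/∂a = -8a(a - 4)(a - 2); at a=1 this is -24, so a increases.
∂psi/∂b = 12(b - 3)(b + 3)(b + 4); at b=4 this is 672, so b decreases.
a converges to its nearest critical value 2 (a local min of the a-part); b converges to 3. The iterate converges to (2, 3).

(2, 3)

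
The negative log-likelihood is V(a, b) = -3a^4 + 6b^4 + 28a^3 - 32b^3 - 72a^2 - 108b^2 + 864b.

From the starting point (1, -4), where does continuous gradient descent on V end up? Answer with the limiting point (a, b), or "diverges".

V is separable, so gradient descent decouples: a follows -∂V/∂a, b follows -∂V/∂b.
∂V/∂a = -12a(a - 4)(a - 3); at a=1 this is -72, so a increases.
∂V/∂b = 24(b - 4)(b - 3)(b + 3); at b=-4 this is -1344, so b increases.
a converges to its nearest critical value 3 (a local min of the a-part); b converges to -3. The iterate converges to (3, -3).

(3, -3)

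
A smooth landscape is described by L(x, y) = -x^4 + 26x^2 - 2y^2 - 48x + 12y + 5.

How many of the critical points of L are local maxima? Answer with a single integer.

L separates as a function of x plus a function of y, so ∇L=0 decouples.
∂L/∂x = -4(x - 3)(x - 1)(x + 4) = 0 at x ∈ {-4, 1, 3}; ∂L/∂y = -4(y - 3) = 0 at y ∈ {3}.
The Hessian is diagonal: diag(L_xx, L_yy). Second derivatives: L_xx(-4)=-140, L_xx(1)=40, L_xx(3)=-56; L_yy(3)=-4.
Local maxima occur where both diagonal entries negative: (-4, 3), (3, 3). Count: 2.

2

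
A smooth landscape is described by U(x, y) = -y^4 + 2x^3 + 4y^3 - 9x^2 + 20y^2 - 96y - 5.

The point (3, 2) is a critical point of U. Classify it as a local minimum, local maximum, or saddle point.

The mixed partial ∂²U/∂x∂y is 0, so the Hessian at any point is diag(U_xx, U_yy) = diag(6(2x - 3), 4(-3y^2 + 6y + 10)).
At (3, 2): H = diag(18, 40).
Both eigenvalues are positive, so H is positive definite: a local minimum.

local minimum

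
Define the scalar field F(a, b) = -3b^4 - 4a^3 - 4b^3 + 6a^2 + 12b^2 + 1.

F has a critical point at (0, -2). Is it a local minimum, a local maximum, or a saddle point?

The mixed partial ∂²F/∂a∂b is 0, so the Hessian at any point is diag(F_aa, F_bb) = diag(12(-2a + 1), 12(-3b^2 - 2b + 2)).
At (0, -2): H = diag(12, -72).
The eigenvalues have opposite signs, so H is indefinite: a saddle point.

saddle point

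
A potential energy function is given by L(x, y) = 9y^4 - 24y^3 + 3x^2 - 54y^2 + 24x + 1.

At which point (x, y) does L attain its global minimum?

L(x,y) separates as P(x) + Q(y) + 1, so its minimum is min P + min Q + 1.
P'(x) = 6x + 24 vanishes at x ∈ {-4}; Q'(y) = 36y(y - 3)(y + 1) vanishes at y ∈ {-1, 0, 3}.
Local minima of P (where P''>0): P(-4)=-48. Local minima of Q: Q(-1)=-21, Q(3)=-405.
So the global minimum of L is P(-4) + Q(3) + 1 = -48 − 405 + 1 = -452, attained at (-4, 3).

(-4, 3)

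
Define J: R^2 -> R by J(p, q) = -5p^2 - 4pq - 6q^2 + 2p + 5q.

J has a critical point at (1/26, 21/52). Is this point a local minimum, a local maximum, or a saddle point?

The Hessian of J is constant: H = [[-10, -4], [-4, -12]].
det(H) = (-10)·(-12) − (-4)² = 104.
det(H) > 0 and tr(H) = -22 < 0, so H is negative definite and the point is a local maximum.

local maximum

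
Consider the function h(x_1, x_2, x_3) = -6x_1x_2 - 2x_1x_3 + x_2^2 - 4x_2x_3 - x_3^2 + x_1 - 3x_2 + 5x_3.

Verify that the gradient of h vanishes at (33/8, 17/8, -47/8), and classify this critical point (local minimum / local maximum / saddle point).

saddle point

∇h = (-6x_2 - 2x_3 + 1, -6x_1 + 2x_2 - 4x_3 - 3, -2x_1 - 4x_2 - 2x_3 + 5); substituting (33/8, 17/8, -47/8) gives ∇h = (0, 0, 0), so (33/8, 17/8, -47/8) is indeed a critical point.
The Hessian is constant: H = [[0, -6, -2], [-6, 2, -4], [-2, -4, -2]].
Leading principal minors: Δ₁ = 0, Δ₂ = -36, Δ₃ = -32.
The minors fit neither the all-positive nor the alternating-sign pattern, so H is indefinite: a saddle point.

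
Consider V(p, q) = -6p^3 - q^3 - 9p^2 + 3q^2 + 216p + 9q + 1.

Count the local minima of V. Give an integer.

1

V separates as a function of p plus a function of q, so ∇V=0 decouples.
∂V/∂p = -18(p - 3)(p + 4) = 0 at p ∈ {-4, 3}; ∂V/∂q = -3(q - 3)(q + 1) = 0 at q ∈ {-1, 3}.
The Hessian is diagonal: diag(V_pp, V_qq). Second derivatives: V_pp(-4)=126, V_pp(3)=-126; V_qq(-1)=12, V_qq(3)=-12.
Local minima occur where both diagonal entries positive: (-4, -1). Count: 1.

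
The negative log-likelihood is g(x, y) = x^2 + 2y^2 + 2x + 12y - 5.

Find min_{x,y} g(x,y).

-24

g(x,y) separates as P(x) + Q(y) − 5, so its minimum is min P + min Q − 5.
P'(x) = 2x + 2 vanishes at x ∈ {-1}; Q'(y) = 4y + 12 vanishes at y ∈ {-3}.
Local minima of P (where P''>0): P(-1)=-1. Local minima of Q: Q(-3)=-18.
So the global minimum of g is P(-1) + Q(-3) − 5 = -1 − 18 − 5 = -24, attained at (-1, -3).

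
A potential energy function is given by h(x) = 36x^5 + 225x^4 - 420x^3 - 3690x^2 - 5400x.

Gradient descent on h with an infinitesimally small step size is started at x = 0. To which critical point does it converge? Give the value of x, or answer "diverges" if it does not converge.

h'(x) = 180(x - 3)(x + 1)(x + 2)(x + 5), so h'(0) = -5400.
Gradient descent moves in the -h' direction, i.e. x is increasing.
The nearest critical point in that direction is x = 3, where h'' = 28800 > 0 (a local minimum). The iterate converges there.

3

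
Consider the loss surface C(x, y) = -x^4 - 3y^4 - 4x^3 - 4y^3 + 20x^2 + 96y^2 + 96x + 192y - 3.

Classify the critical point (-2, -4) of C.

saddle point

The mixed partial ∂²C/∂x∂y is 0, so the Hessian at any point is diag(C_xx, C_yy) = diag(4(-3x^2 - 6x + 10), 12(-3y^2 - 2y + 16)).
At (-2, -4): H = diag(40, -288).
The eigenvalues have opposite signs, so H is indefinite: a saddle point.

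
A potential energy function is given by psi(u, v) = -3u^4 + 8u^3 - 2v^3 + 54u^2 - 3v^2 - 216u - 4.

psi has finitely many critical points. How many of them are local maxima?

2

psi separates as a function of u plus a function of v, so ∇psi=0 decouples.
∂psi/∂u = -12(u - 3)(u - 2)(u + 3) = 0 at u ∈ {-3, 2, 3}; ∂psi/∂v = -6v(v + 1) = 0 at v ∈ {-1, 0}.
The Hessian is diagonal: diag(psi_uu, psi_vv). Second derivatives: psi_uu(-3)=-360, psi_uu(2)=60, psi_uu(3)=-72; psi_vv(-1)=6, psi_vv(0)=-6.
Local maxima occur where both diagonal entries negative: (-3, 0), (3, 0). Count: 2.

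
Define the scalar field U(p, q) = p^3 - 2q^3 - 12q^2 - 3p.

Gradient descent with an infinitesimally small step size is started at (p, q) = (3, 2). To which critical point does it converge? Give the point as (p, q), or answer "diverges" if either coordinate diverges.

diverges

U is separable, so gradient descent decouples: p follows -∂U/∂p, q follows -∂U/∂q.
∂U/∂p = 3(p - 1)(p + 1); at p=3 this is 24, so p decreases.
∂U/∂q = -6q(q + 4); at q=2 this is -72, so q increases.
The q-coordinate has no critical point in that direction and runs off to infinity.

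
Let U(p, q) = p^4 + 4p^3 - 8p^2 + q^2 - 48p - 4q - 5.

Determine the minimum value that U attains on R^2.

U(p,q) separates as A(p) + B(q) − 5, so its minimum is min A + min B − 5.
A'(p) = 4(p - 2)(p + 2)(p + 3) vanishes at p ∈ {-3, -2, 2}; B'(q) = 2q - 4 vanishes at q ∈ {2}.
Local minima of A (where A''>0): A(-3)=45, A(2)=-80. Local minima of B: B(2)=-4.
So the global minimum of U is A(2) + B(2) − 5 = -80 − 4 − 5 = -89, attained at (2, 2).

-89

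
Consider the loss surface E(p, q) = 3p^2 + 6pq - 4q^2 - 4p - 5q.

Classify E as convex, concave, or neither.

neither

E is quadratic, so its Hessian is the constant matrix H = [[6, 6], [6, -8]].
det(H) = -84, tr(H) = -2.
det(H) < 0, so H is indefinite: neither convex nor concave.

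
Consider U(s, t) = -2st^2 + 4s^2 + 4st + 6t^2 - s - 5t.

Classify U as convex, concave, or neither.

neither

The term -2st^2 is cubic, so the Hessian is not constant.
∂²U/∂t² = -4s + 12, which takes both signs as s varies (negative for sufficiently large s). A diagonal entry of the Hessian changing sign means the Hessian is neither positive- nor negative-semidefinite on all of R^2.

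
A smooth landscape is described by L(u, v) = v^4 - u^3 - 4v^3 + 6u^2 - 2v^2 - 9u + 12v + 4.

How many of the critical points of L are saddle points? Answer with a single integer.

L separates as a function of u plus a function of v, so ∇L=0 decouples.
∂L/∂u = -3(u - 3)(u - 1) = 0 at u ∈ {1, 3}; ∂L/∂v = 4(v - 3)(v - 1)(v + 1) = 0 at v ∈ {-1, 1, 3}.
The Hessian is diagonal: diag(L_uu, L_vv). Second derivatives: L_uu(1)=6, L_uu(3)=-6; L_vv(-1)=32, L_vv(1)=-16, L_vv(3)=32.
Saddle points occur where the two diagonal entries have opposite signs: (1, 1), (3, -1), (3, 3). Count: 3.

3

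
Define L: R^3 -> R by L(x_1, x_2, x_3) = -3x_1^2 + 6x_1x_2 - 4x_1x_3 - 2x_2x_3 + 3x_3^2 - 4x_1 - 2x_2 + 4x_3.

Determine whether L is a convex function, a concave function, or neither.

neither

L is quadratic, so its Hessian is the constant matrix H = [[-6, 6, -4], [6, 0, -2], [-4, -2, 6]].
Leading principal minors: -6, -36, -96.
Neither pattern holds ⇒ H is indefinite ⇒ neither convex nor concave.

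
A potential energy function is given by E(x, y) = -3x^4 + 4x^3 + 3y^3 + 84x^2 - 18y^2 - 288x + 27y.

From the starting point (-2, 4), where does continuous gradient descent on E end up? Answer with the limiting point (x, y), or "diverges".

E is separable, so gradient descent decouples: x follows -∂E/∂x, y follows -∂E/∂y.
∂E/∂x = -12(x - 3)(x - 2)(x + 4); at x=-2 this is -480, so x increases.
∂E/∂y = 9(y - 3)(y - 1); at y=4 this is 27, so y decreases.
x converges to its nearest critical value 2 (a local min of the x-part); y converges to 3. The iterate converges to (2, 3).

(2, 3)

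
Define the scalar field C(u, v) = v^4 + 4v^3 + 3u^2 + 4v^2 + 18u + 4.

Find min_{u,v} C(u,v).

C(u,v) separates as P(u) + Q(v) + 4, so its minimum is min P + min Q + 4.
P'(u) = 6u + 18 vanishes at u ∈ {-3}; Q'(v) = 4v(v + 1)(v + 2) vanishes at v ∈ {-2, -1, 0}.
Local minima of P (where P''>0): P(-3)=-27. Local minima of Q: Q(-2)=0, Q(0)=0.
So the global minimum of C is P(-3) + Q(-2) + 4 = -27 + 0 + 4 = -23, attained at (-3, -2).

-23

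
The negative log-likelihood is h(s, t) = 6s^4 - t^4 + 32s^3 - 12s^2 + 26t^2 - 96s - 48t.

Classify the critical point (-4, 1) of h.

The mixed partial ∂²h/∂s∂t is 0, so the Hessian at any point is diag(h_ss, h_tt) = diag(24(3s^2 + 8s - 1), 4(-3t^2 + 13)).
At (-4, 1): H = diag(360, 40).
Both eigenvalues are positive, so H is positive definite: a local minimum.

local minimum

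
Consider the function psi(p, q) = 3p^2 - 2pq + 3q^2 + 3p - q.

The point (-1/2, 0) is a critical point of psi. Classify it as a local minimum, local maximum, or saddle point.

The Hessian of psi is constant: H = [[6, -2], [-2, 6]].
det(H) = 6·6 − (-2)² = 32.
det(H) > 0 and tr(H) = 12 > 0, so H is positive definite and the point is a local minimum.

local minimum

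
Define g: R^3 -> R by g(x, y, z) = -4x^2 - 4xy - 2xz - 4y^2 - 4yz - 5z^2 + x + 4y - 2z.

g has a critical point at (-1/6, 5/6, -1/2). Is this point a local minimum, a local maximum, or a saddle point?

local maximum

The Hessian is constant: H = [[-8, -4, -2], [-4, -8, -4], [-2, -4, -10]].
Leading principal minors: Δ₁ = -8, Δ₂ = 48, Δ₃ = -384.
The minors alternate sign starting negative (−, +, −), so H is negative definite: a local maximum.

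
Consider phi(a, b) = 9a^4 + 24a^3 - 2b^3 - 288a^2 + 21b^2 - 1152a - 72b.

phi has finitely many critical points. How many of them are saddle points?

3

phi separates as a function of a plus a function of b, so ∇phi=0 decouples.
∂phi/∂a = 36(a - 4)(a + 2)(a + 4) = 0 at a ∈ {-4, -2, 4}; ∂phi/∂b = -6(b - 4)(b - 3) = 0 at b ∈ {3, 4}.
The Hessian is diagonal: diag(phi_aa, phi_bb). Second derivatives: phi_aa(-4)=576, phi_aa(-2)=-432, phi_aa(4)=1728; phi_bb(3)=6, phi_bb(4)=-6.
Saddle points occur where the two diagonal entries have opposite signs: (-4, 4), (-2, 3), (4, 4). Count: 3.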